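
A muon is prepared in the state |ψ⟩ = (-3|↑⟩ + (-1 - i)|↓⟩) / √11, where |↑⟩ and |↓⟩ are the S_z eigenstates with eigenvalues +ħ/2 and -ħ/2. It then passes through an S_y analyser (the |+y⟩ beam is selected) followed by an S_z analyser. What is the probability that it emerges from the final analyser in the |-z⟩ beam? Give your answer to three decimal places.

First analyser (S_y): P(|+y⟩) = |⟨+y|ψ⟩|² = 17/22.
After stage 1 the state is |+y⟩; P(|-z⟩) = |⟨-z|+y⟩|² = 1/2.
Joint probability = 17/22 × 1/2 = 0.386.

0.386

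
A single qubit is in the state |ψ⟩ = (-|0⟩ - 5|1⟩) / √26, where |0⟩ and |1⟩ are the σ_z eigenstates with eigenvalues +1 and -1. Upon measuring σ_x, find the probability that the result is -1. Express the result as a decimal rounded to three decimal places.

0.308

|-x⟩ = (|0⟩ - |1⟩)/√2, so ⟨-x|ψ⟩ = (4) / (√2·√26).
P = |4|² / 52 = 16/52.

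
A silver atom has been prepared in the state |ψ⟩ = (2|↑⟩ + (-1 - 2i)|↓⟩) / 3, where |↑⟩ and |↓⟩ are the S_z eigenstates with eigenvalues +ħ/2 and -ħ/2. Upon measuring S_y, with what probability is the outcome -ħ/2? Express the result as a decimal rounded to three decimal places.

0.944

|-y⟩ = (|↑⟩ - i|↓⟩)/√2, so ⟨-y|ψ⟩ = (4 - i) / (√2·3).
P = |4 - i|² / 18 = 17/18.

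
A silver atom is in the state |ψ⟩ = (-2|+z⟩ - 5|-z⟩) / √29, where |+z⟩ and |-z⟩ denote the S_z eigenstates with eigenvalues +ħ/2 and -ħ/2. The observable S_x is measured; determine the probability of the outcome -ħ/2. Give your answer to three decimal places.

0.155

|-x⟩ = (|+z⟩ - |-z⟩)/√2, so ⟨-x|ψ⟩ = (3) / (√2·√29).
P = |3|² / 58 = 9/58.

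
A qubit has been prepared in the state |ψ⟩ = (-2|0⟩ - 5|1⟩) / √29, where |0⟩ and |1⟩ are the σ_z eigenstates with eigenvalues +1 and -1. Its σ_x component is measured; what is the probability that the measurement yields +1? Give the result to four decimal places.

0.8448

|+x⟩ = (|0⟩ + |1⟩)/√2, so ⟨+x|ψ⟩ = (-7) / (√2·√29).
P = |-7|² / 58 = 49/58.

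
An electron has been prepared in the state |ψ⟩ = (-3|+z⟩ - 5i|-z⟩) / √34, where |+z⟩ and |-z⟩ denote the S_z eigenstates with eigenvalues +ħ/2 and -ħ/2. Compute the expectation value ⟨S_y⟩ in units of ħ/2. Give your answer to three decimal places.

0.882

⟨σ_y⟩ = 2 Im(a* b)/(|a|²+|b|²) with a = -3, b = -5i.
a* b = 15i, so ⟨σ_y⟩ = 30/34.
⟨S_y⟩ = (ħ/2)·⟨σ_y⟩.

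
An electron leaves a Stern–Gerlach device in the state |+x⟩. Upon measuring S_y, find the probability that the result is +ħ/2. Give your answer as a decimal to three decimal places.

0.500

In the S_z basis, |+x⟩ = (|+z⟩ + |-z⟩)/√2 and |+y⟩ = (|+z⟩ + i|-z⟩)/√2.
|⟨+y|+x⟩|² = 1/2.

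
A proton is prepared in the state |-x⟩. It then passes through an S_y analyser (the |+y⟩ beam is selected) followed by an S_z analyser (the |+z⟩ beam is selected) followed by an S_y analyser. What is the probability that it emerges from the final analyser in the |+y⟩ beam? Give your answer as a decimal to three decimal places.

0.125

First analyser (S_y): from |-x⟩, P(|+y⟩) = 1/2.
After stage 1 the state is |+y⟩; P(|+z⟩) = |⟨+z|+y⟩|² = 1/2.
After stage 2 the state is |+z⟩; P(|+y⟩) = |⟨+y|+z⟩|² = 1/2.
Joint probability = 1/2 × 1/2 × 1/2 = 0.125.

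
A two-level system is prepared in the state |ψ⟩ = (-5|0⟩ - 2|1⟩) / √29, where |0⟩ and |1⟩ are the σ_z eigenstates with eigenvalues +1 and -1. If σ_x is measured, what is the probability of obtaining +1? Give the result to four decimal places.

0.8448

|+x⟩ = (|0⟩ + |1⟩)/√2, so ⟨+x|ψ⟩ = (-7) / (√2·√29).
P = |-7|² / 58 = 49/58.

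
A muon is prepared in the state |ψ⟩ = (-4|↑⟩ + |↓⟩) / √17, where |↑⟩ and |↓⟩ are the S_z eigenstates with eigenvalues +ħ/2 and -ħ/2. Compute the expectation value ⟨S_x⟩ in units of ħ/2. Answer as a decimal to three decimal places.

-0.471

⟨σ_x⟩ = 2 Re(a* b)/(|a|²+|b|²) with a = -4, b = 1.
a* b = -4, so ⟨σ_x⟩ = -8/17.
⟨S_x⟩ = (ħ/2)·⟨σ_x⟩.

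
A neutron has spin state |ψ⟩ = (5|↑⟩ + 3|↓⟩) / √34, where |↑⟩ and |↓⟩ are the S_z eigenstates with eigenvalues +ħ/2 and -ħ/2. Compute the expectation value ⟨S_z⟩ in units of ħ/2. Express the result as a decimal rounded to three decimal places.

0.471

⟨σ_z⟩ = |a|² - |b|² divided by |a|²+|b|², with a, b the |↑⟩, |↓⟩ amplitudes.
= (25 - 9)/34 = 16/34.
⟨S_z⟩ = (ħ/2)·⟨σ_z⟩.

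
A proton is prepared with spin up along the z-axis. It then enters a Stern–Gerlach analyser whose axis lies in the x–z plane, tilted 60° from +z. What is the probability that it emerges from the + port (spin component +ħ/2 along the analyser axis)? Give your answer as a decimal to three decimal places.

For spin-½, the probability of finding spin-up along an axis at angle θ to the initial spin direction is cos²(θ/2); spin-down is sin²(θ/2).
θ = 60°, so P = cos²(30°) ≈ 0.750.

0.750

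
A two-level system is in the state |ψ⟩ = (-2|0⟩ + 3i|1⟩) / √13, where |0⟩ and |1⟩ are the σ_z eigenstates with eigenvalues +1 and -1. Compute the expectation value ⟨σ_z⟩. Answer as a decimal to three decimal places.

⟨σ_z⟩ = |a|² - |b|² divided by |a|²+|b|², with a, b the |0⟩, |1⟩ amplitudes.
= (4 - 9)/13 = -5/13.

-0.385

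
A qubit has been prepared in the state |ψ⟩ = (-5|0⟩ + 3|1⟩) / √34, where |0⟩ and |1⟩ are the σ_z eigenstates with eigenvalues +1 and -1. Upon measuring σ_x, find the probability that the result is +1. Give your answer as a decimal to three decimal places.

|+x⟩ = (|0⟩ + |1⟩)/√2, so ⟨+x|ψ⟩ = (-2) / (√2·√34).
P = |-2|² / 68 = 4/68.

0.059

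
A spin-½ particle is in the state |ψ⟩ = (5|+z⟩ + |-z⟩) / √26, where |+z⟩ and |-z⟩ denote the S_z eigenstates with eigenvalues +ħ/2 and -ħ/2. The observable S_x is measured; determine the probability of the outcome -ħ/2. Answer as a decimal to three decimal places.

0.308

|-x⟩ = (|+z⟩ - |-z⟩)/√2, so ⟨-x|ψ⟩ = (4) / (√2·√26).
P = |4|² / 52 = 16/52.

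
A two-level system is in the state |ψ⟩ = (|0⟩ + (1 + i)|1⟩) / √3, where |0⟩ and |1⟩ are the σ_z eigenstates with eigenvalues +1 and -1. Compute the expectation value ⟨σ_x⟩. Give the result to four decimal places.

0.6667

⟨σ_x⟩ = 2 Re(a* b)/(|a|²+|b|²) with a = 1, b = (1 + i).
a* b = (1 + i), so ⟨σ_x⟩ = 2/3.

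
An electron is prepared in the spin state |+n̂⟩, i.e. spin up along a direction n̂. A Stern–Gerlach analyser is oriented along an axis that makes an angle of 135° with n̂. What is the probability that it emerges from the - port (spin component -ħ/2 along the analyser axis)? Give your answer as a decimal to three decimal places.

0.854

For spin-½, the probability of finding spin-up along an axis at angle θ to the initial spin direction is cos²(θ/2); spin-down is sin²(θ/2).
θ = 135°, so P = sin²(67.5°) ≈ 0.854.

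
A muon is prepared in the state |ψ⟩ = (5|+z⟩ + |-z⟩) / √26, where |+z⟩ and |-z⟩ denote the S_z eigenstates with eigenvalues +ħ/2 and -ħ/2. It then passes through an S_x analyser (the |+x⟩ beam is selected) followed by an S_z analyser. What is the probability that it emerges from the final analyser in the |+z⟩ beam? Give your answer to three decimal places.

0.346

First analyser (S_x): P(|+x⟩) = |⟨+x|ψ⟩|² = 36/52.
After stage 1 the state is |+x⟩; P(|+z⟩) = |⟨+z|+x⟩|² = 1/2.
Joint probability = 36/52 × 1/2 = 0.346.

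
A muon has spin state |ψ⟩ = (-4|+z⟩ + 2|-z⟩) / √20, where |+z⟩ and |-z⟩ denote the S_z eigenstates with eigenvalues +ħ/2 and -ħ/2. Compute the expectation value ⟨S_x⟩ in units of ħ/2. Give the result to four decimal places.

⟨σ_x⟩ = 2 Re(a* b)/(|a|²+|b|²) with a = -4, b = 2.
a* b = -8, so ⟨σ_x⟩ = -16/20.
⟨S_x⟩ = (ħ/2)·⟨σ_x⟩.

-0.8000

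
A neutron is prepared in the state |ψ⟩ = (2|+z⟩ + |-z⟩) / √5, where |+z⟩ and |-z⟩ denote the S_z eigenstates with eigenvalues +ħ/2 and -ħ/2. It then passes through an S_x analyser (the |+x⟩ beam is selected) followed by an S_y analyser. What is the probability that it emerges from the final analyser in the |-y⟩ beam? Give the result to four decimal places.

First analyser (S_x): P(|+x⟩) = |⟨+x|ψ⟩|² = 9/10.
After stage 1 the state is |+x⟩; P(|-y⟩) = |⟨-y|+x⟩|² = 1/2.
Joint probability = 9/10 × 1/2 = 0.4500.

0.4500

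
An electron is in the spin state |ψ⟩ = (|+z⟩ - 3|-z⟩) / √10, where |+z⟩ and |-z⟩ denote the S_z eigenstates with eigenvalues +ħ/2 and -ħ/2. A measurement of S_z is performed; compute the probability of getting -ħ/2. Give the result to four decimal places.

The -ħ/2 outcome corresponds to |-z⟩. Its amplitude in |ψ⟩ is -3/√10.
P = |-3|² / 10 = 9/10.

0.9000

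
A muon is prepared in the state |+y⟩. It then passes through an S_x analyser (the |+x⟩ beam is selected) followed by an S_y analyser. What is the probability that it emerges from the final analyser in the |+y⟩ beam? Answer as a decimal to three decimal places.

0.250

First analyser (S_x): from |+y⟩, P(|+x⟩) = 1/2.
After stage 1 the state is |+x⟩; P(|+y⟩) = |⟨+y|+x⟩|² = 1/2.
Joint probability = 1/2 × 1/2 = 0.250.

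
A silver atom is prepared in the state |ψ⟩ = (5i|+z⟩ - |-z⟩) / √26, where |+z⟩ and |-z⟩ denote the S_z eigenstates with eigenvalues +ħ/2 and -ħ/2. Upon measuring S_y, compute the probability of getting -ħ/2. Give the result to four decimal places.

0.3077

|-y⟩ = (|+z⟩ - i|-z⟩)/√2, so ⟨-y|ψ⟩ = (4i) / (√2·√26).
P = |4i|² / 52 = 16/52.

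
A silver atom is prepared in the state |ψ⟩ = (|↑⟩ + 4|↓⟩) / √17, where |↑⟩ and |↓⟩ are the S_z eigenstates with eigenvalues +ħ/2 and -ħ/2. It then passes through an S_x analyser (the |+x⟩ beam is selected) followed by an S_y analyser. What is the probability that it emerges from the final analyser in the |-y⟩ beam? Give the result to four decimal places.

0.3676

First analyser (S_x): P(|+x⟩) = |⟨+x|ψ⟩|² = 25/34.
After stage 1 the state is |+x⟩; P(|-y⟩) = |⟨-y|+x⟩|² = 1/2.
Joint probability = 25/34 × 1/2 = 0.3676.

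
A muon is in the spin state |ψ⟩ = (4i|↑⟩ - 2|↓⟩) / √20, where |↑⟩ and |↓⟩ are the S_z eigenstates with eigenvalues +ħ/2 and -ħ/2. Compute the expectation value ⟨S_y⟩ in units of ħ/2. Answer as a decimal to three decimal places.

0.800

⟨σ_y⟩ = 2 Im(a* b)/(|a|²+|b|²) with a = 4i, b = -2.
a* b = 8i, so ⟨σ_y⟩ = 16/20.
⟨S_y⟩ = (ħ/2)·⟨σ_y⟩.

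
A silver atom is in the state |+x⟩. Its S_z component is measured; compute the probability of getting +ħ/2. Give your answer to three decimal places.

In the S_z basis, |+x⟩ = (|+z⟩ + |-z⟩)/√2 and |+z⟩ = |+z⟩.
|⟨+z|+x⟩|² = 1/2.

0.500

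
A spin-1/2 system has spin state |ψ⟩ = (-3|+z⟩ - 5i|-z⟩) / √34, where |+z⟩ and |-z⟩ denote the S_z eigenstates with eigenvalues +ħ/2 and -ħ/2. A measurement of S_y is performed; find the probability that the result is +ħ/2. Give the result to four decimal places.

|+y⟩ = (|+z⟩ + i|-z⟩)/√2, so ⟨+y|ψ⟩ = (-8) / (√2·√34).
P = |-8|² / 68 = 64/68.

0.9412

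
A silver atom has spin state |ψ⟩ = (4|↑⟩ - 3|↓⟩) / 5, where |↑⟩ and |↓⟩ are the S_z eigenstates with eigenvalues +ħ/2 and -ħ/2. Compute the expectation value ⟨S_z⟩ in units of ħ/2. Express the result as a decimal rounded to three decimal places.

⟨σ_z⟩ = |a|² - |b|² divided by |a|²+|b|², with a, b the |↑⟩, |↓⟩ amplitudes.
= (16 - 9)/25 = 7/25.
⟨S_z⟩ = (ħ/2)·⟨σ_z⟩.

0.280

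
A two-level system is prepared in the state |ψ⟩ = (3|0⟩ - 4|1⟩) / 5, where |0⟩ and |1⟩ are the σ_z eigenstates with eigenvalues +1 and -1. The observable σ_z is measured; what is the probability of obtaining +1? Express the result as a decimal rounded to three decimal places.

0.360

The +1 outcome corresponds to |0⟩. Its amplitude in |ψ⟩ is 3/5.
P = |3|² / 25 = 9/25.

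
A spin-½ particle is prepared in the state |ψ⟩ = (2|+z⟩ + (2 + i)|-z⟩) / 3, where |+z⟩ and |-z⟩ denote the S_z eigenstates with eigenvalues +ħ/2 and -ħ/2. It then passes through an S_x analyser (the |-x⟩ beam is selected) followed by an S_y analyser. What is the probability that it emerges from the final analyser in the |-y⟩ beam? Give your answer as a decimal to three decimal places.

First analyser (S_x): P(|-x⟩) = |⟨-x|ψ⟩|² = 1/18.
After stage 1 the state is |-x⟩; P(|-y⟩) = |⟨-y|-x⟩|² = 1/2.
Joint probability = 1/18 × 1/2 = 0.028.

0.028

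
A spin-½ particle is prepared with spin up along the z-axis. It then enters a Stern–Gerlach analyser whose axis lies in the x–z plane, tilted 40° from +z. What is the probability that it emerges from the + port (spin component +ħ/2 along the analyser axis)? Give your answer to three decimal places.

0.883

For spin-½, the probability of finding spin-up along an axis at angle θ to the initial spin direction is cos²(θ/2); spin-down is sin²(θ/2).
θ = 40°, so P = cos²(20°) ≈ 0.883.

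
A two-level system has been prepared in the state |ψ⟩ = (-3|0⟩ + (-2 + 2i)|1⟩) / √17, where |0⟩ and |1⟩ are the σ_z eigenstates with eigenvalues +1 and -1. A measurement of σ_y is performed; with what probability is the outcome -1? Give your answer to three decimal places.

|-y⟩ = (|0⟩ - i|1⟩)/√2, so ⟨-y|ψ⟩ = (-5 - 2i) / (√2·√17).
P = |-5 - 2i|² / 34 = 29/34.

0.853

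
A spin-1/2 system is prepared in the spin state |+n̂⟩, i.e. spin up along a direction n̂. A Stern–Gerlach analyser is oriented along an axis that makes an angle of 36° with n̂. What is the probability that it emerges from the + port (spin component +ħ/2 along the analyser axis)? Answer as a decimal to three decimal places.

For spin-½, the probability of finding spin-up along an axis at angle θ to the initial spin direction is cos²(θ/2); spin-down is sin²(θ/2).
θ = 36°, so P = cos²(18°) ≈ 0.905.

0.905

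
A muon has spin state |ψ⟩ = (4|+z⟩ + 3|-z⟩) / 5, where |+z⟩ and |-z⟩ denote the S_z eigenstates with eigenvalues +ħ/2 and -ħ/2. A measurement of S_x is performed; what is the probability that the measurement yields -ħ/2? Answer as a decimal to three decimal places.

0.020

|-x⟩ = (|+z⟩ - |-z⟩)/√2, so ⟨-x|ψ⟩ = (1) / (√2·5).
P = |1|² / 50 = 1/50.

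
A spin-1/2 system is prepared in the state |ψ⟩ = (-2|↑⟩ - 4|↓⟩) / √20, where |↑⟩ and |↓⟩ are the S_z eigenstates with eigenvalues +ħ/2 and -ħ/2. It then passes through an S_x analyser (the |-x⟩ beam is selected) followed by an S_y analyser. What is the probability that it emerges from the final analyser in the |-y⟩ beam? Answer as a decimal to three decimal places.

First analyser (S_x): P(|-x⟩) = |⟨-x|ψ⟩|² = 4/40.
After stage 1 the state is |-x⟩; P(|-y⟩) = |⟨-y|-x⟩|² = 1/2.
Joint probability = 4/40 × 1/2 = 0.050.

0.050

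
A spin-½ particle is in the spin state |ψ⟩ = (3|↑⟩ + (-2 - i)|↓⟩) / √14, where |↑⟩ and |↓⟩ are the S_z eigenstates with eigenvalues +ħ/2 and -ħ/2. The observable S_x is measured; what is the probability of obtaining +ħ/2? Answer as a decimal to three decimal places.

|+x⟩ = (|↑⟩ + |↓⟩)/√2, so ⟨+x|ψ⟩ = (1 - i) / (√2·√14).
P = |1 - i|² / 28 = 2/28.

0.071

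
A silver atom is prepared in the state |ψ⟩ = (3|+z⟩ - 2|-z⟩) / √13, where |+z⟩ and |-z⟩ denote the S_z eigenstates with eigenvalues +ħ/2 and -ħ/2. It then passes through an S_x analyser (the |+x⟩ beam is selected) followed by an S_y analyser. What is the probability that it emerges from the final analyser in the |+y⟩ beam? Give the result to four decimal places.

First analyser (S_x): P(|+x⟩) = |⟨+x|ψ⟩|² = 1/26.
After stage 1 the state is |+x⟩; P(|+y⟩) = |⟨+y|+x⟩|² = 1/2.
Joint probability = 1/26 × 1/2 = 0.0192.

0.0192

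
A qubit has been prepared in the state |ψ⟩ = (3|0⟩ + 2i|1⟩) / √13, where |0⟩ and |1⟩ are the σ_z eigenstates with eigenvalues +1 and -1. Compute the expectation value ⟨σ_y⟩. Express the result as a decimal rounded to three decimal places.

0.923

⟨σ_y⟩ = 2 Im(a* b)/(|a|²+|b|²) with a = 3, b = 2i.
a* b = 6i, so ⟨σ_y⟩ = 12/13.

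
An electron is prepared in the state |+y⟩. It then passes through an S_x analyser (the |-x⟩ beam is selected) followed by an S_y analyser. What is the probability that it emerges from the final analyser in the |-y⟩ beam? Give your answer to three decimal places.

First analyser (S_x): from |+y⟩, P(|-x⟩) = 1/2.
After stage 1 the state is |-x⟩; P(|-y⟩) = |⟨-y|-x⟩|² = 1/2.
Joint probability = 1/2 × 1/2 = 0.250.

0.250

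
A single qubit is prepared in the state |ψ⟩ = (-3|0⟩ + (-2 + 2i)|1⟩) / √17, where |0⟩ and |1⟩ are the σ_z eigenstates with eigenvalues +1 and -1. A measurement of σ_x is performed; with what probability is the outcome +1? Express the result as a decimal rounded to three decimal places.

0.853

|+x⟩ = (|0⟩ + |1⟩)/√2, so ⟨+x|ψ⟩ = (-5 + 2i) / (√2·√17).
P = |-5 + 2i|² / 34 = 29/34.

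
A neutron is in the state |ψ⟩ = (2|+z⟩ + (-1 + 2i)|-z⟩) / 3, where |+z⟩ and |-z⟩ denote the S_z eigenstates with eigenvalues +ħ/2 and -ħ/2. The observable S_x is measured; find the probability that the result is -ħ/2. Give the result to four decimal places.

|-x⟩ = (|+z⟩ - |-z⟩)/√2, so ⟨-x|ψ⟩ = (3 - 2i) / (√2·3).
P = |3 - 2i|² / 18 = 13/18.

0.7222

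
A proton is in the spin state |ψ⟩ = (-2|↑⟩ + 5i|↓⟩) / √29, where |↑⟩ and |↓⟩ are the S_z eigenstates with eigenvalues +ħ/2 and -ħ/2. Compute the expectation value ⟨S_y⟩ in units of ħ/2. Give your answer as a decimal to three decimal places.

⟨σ_y⟩ = 2 Im(a* b)/(|a|²+|b|²) with a = -2, b = 5i.
a* b = -10i, so ⟨σ_y⟩ = -20/29.
⟨S_y⟩ = (ħ/2)·⟨σ_y⟩.

-0.690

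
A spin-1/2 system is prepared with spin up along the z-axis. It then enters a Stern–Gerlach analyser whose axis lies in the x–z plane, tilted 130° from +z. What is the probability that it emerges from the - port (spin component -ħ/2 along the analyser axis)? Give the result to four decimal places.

0.8214

For spin-½, the probability of finding spin-up along an axis at angle θ to the initial spin direction is cos²(θ/2); spin-down is sin²(θ/2).
θ = 130°, so P = sin²(65°) ≈ 0.8214.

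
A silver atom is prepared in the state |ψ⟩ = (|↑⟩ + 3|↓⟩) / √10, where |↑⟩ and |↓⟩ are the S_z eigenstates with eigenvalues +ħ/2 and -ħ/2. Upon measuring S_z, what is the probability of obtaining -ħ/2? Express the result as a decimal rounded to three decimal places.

The -ħ/2 outcome corresponds to |↓⟩. Its amplitude in |ψ⟩ is 3/√10.
P = |3|² / 10 = 9/10.

0.900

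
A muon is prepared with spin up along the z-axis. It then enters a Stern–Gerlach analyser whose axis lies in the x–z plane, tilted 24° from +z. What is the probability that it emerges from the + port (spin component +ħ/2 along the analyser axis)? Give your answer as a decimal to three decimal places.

0.957

For spin-½, the probability of finding spin-up along an axis at angle θ to the initial spin direction is cos²(θ/2); spin-down is sin²(θ/2).
θ = 24°, so P = cos²(12°) ≈ 0.957.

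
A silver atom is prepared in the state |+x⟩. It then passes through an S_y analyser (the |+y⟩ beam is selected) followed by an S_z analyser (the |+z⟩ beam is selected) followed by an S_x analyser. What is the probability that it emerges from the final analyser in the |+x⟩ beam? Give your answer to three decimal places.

0.125

First analyser (S_y): from |+x⟩, P(|+y⟩) = 1/2.
After stage 1 the state is |+y⟩; P(|+z⟩) = |⟨+z|+y⟩|² = 1/2.
After stage 2 the state is |+z⟩; P(|+x⟩) = |⟨+x|+z⟩|² = 1/2.
Joint probability = 1/2 × 1/2 × 1/2 = 0.125.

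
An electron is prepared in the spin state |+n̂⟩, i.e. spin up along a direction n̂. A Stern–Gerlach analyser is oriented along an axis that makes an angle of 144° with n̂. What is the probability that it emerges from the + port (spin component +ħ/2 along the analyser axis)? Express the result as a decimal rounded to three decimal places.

0.095

For spin-½, the probability of finding spin-up along an axis at angle θ to the initial spin direction is cos²(θ/2); spin-down is sin²(θ/2).
θ = 144°, so P = cos²(72°) ≈ 0.095.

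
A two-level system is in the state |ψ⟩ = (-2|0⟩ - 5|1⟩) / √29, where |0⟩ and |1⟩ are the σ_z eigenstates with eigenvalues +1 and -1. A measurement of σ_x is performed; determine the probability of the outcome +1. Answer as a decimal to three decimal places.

0.845

|+x⟩ = (|0⟩ + |1⟩)/√2, so ⟨+x|ψ⟩ = (-7) / (√2·√29).
P = |-7|² / 58 = 49/58.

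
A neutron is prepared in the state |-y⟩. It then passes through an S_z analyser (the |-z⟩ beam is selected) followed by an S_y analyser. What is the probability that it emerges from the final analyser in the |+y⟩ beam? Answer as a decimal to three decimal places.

0.250

First analyser (S_z): from |-y⟩, P(|-z⟩) = 1/2.
After stage 1 the state is |-z⟩; P(|+y⟩) = |⟨+y|-z⟩|² = 1/2.
Joint probability = 1/2 × 1/2 = 0.250.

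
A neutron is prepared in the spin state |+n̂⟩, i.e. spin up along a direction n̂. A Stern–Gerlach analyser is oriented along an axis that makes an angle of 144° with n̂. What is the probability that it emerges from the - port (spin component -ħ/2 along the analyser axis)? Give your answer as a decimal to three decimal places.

For spin-½, the probability of finding spin-up along an axis at angle θ to the initial spin direction is cos²(θ/2); spin-down is sin²(θ/2).
θ = 144°, so P = sin²(72°) ≈ 0.905.

0.905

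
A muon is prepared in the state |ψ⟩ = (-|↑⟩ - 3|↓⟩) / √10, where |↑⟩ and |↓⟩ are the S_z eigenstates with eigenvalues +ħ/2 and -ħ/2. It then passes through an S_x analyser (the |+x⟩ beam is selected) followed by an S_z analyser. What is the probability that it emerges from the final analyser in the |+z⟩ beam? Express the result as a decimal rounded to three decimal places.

First analyser (S_x): P(|+x⟩) = |⟨+x|ψ⟩|² = 16/20.
After stage 1 the state is |+x⟩; P(|+z⟩) = |⟨+z|+x⟩|² = 1/2.
Joint probability = 16/20 × 1/2 = 0.400.

0.400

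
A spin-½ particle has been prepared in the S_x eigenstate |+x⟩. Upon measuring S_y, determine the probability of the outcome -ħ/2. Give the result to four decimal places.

In the S_z basis, |+x⟩ = (|+z⟩ + |-z⟩)/√2 and |-y⟩ = (|+z⟩ - i|-z⟩)/√2.
|⟨-y|+x⟩|² = 1/2.

0.5000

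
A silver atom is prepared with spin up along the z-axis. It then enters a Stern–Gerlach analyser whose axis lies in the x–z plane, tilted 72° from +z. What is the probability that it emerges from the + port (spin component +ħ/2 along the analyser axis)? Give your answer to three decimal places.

For spin-½, the probability of finding spin-up along an axis at angle θ to the initial spin direction is cos²(θ/2); spin-down is sin²(θ/2).
θ = 72°, so P = cos²(36°) ≈ 0.655.

0.655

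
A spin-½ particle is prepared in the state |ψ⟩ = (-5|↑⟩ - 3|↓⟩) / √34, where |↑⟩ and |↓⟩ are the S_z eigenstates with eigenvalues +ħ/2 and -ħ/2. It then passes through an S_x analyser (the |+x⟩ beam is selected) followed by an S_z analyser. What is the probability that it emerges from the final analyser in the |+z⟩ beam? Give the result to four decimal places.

First analyser (S_x): P(|+x⟩) = |⟨+x|ψ⟩|² = 64/68.
After stage 1 the state is |+x⟩; P(|+z⟩) = |⟨+z|+x⟩|² = 1/2.
Joint probability = 64/68 × 1/2 = 0.4706.

0.4706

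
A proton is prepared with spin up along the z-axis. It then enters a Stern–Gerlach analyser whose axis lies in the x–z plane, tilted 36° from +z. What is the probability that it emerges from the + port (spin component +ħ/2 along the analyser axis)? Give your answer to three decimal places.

For spin-½, the probability of finding spin-up along an axis at angle θ to the initial spin direction is cos²(θ/2); spin-down is sin²(θ/2).
θ = 36°, so P = cos²(18°) ≈ 0.905.

0.905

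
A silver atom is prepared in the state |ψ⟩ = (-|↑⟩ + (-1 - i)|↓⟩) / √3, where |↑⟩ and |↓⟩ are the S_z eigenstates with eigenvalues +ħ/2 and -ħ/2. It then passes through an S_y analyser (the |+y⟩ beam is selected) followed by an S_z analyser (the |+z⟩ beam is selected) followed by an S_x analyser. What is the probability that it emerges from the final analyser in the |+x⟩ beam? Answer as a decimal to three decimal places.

First analyser (S_y): P(|+y⟩) = |⟨+y|ψ⟩|² = 5/6.
After stage 1 the state is |+y⟩; P(|+z⟩) = |⟨+z|+y⟩|² = 1/2.
After stage 2 the state is |+z⟩; P(|+x⟩) = |⟨+x|+z⟩|² = 1/2.
Joint probability = 5/6 × 1/2 × 1/2 = 0.208.

0.208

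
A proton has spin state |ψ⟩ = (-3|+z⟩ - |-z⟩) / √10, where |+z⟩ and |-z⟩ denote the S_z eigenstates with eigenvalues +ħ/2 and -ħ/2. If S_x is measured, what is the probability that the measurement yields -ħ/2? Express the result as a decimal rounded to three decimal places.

0.200

|-x⟩ = (|+z⟩ - |-z⟩)/√2, so ⟨-x|ψ⟩ = (-2) / (√2·√10).
P = |-2|² / 20 = 4/20.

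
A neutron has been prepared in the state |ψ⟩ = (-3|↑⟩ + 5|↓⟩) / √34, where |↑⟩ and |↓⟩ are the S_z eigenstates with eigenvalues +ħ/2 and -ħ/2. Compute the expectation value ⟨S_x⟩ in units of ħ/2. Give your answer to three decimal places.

⟨σ_x⟩ = 2 Re(a* b)/(|a|²+|b|²) with a = -3, b = 5.
a* b = -15, so ⟨σ_x⟩ = -30/34.
⟨S_x⟩ = (ħ/2)·⟨σ_x⟩.

-0.882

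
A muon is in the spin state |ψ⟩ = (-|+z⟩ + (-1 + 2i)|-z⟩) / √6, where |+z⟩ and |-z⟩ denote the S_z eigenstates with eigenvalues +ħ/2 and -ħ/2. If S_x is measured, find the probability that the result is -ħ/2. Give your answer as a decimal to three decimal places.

0.333

|-x⟩ = (|+z⟩ - |-z⟩)/√2, so ⟨-x|ψ⟩ = (-2i) / (√2·√6).
P = |-2i|² / 12 = 4/12.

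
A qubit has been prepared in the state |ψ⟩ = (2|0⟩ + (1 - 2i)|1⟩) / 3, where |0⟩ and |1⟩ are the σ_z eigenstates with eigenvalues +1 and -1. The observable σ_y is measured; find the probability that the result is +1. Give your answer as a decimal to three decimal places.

0.056

|+y⟩ = (|0⟩ + i|1⟩)/√2, so ⟨+y|ψ⟩ = (-i) / (√2·3).
P = |-i|² / 18 = 1/18.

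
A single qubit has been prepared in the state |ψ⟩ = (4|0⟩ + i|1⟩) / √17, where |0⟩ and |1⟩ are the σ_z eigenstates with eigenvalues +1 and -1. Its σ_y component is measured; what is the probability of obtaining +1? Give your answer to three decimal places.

0.735

|+y⟩ = (|0⟩ + i|1⟩)/√2, so ⟨+y|ψ⟩ = (5) / (√2·√17).
P = |5|² / 34 = 25/34.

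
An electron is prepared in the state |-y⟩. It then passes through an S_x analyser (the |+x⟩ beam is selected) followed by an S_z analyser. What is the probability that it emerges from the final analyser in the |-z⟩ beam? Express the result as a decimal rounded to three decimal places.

0.250

First analyser (S_x): from |-y⟩, P(|+x⟩) = 1/2.
After stage 1 the state is |+x⟩; P(|-z⟩) = |⟨-z|+x⟩|² = 1/2.
Joint probability = 1/2 × 1/2 = 0.250.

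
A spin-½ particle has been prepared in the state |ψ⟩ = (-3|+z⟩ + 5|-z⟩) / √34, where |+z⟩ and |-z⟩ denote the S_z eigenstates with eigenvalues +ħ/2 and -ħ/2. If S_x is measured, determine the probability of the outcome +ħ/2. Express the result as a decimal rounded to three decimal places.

0.059

|+x⟩ = (|+z⟩ + |-z⟩)/√2, so ⟨+x|ψ⟩ = (2) / (√2·√34).
P = |2|² / 68 = 4/68.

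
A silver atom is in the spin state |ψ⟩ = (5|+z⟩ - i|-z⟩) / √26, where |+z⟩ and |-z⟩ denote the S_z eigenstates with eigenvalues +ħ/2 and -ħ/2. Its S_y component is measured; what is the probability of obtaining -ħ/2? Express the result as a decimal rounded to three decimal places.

|-y⟩ = (|+z⟩ - i|-z⟩)/√2, so ⟨-y|ψ⟩ = (6) / (√2·√26).
P = |6|² / 52 = 36/52.

0.692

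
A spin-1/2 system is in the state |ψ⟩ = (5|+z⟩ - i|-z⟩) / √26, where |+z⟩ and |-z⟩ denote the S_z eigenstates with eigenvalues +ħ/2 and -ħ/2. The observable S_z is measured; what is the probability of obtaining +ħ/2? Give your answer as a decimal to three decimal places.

0.962

The +ħ/2 outcome corresponds to |+z⟩. Its amplitude in |ψ⟩ is 5/√26.
P = |5|² / 26 = 25/26.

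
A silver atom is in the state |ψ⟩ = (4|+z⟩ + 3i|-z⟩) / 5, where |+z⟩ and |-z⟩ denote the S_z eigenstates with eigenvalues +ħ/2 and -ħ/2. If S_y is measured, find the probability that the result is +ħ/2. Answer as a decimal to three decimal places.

0.980

|+y⟩ = (|+z⟩ + i|-z⟩)/√2, so ⟨+y|ψ⟩ = (7) / (√2·5).
P = |7|² / 50 = 49/50.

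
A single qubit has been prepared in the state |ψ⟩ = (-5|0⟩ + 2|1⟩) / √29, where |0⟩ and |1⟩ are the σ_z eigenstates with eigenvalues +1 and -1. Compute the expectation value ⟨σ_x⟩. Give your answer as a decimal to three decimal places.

-0.690

⟨σ_x⟩ = 2 Re(a* b)/(|a|²+|b|²) with a = -5, b = 2.
a* b = -10, so ⟨σ_x⟩ = -20/29.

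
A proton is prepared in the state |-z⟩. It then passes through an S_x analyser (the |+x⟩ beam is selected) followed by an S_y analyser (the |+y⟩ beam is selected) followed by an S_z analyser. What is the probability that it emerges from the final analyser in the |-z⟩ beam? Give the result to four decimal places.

0.1250

First analyser (S_x): from |-z⟩, P(|+x⟩) = 1/2.
After stage 1 the state is |+x⟩; P(|+y⟩) = |⟨+y|+x⟩|² = 1/2.
After stage 2 the state is |+y⟩; P(|-z⟩) = |⟨-z|+y⟩|² = 1/2.
Joint probability = 1/2 × 1/2 × 1/2 = 0.1250.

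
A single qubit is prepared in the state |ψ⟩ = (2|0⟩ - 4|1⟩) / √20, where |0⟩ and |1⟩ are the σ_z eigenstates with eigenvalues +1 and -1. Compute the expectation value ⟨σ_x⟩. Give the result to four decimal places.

-0.8000

⟨σ_x⟩ = 2 Re(a* b)/(|a|²+|b|²) with a = 2, b = -4.
a* b = -8, so ⟨σ_x⟩ = -16/20.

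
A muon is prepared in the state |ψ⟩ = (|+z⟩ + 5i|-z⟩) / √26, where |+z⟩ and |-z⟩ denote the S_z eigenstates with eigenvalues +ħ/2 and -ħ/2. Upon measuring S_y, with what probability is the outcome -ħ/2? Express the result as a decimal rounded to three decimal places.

|-y⟩ = (|+z⟩ - i|-z⟩)/√2, so ⟨-y|ψ⟩ = (-4) / (√2·√26).
P = |-4|² / 52 = 16/52.

0.308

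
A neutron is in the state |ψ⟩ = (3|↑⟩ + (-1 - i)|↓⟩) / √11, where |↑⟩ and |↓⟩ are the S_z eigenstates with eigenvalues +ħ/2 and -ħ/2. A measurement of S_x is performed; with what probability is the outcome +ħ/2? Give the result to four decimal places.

0.2273

|+x⟩ = (|↑⟩ + |↓⟩)/√2, so ⟨+x|ψ⟩ = (2 - i) / (√2·√11).
P = |2 - i|² / 22 = 5/22.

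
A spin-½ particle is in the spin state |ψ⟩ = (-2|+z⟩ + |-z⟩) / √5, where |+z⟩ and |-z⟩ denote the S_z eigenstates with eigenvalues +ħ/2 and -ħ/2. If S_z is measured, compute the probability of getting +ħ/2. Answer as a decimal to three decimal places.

0.800

The +ħ/2 outcome corresponds to |+z⟩. Its amplitude in |ψ⟩ is -2/√5.
P = |-2|² / 5 = 4/5.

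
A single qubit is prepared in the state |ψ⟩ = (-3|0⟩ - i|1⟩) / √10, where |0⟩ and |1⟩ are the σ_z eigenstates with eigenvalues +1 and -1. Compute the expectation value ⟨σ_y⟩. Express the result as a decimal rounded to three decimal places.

⟨σ_y⟩ = 2 Im(a* b)/(|a|²+|b|²) with a = -3, b = -i.
a* b = 3i, so ⟨σ_y⟩ = 6/10.

0.600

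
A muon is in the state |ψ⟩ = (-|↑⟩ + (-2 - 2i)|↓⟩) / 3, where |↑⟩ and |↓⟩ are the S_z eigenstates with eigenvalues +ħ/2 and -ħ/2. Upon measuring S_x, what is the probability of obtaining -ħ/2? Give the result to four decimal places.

|-x⟩ = (|↑⟩ - |↓⟩)/√2, so ⟨-x|ψ⟩ = (1 + 2i) / (√2·3).
P = |1 + 2i|² / 18 = 5/18.

0.2778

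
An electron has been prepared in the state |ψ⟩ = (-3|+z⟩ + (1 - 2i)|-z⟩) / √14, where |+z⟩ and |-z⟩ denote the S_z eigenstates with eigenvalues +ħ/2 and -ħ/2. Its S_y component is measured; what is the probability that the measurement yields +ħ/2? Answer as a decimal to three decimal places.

|+y⟩ = (|+z⟩ + i|-z⟩)/√2, so ⟨+y|ψ⟩ = (-5 - i) / (√2·√14).
P = |-5 - i|² / 28 = 26/28.

0.929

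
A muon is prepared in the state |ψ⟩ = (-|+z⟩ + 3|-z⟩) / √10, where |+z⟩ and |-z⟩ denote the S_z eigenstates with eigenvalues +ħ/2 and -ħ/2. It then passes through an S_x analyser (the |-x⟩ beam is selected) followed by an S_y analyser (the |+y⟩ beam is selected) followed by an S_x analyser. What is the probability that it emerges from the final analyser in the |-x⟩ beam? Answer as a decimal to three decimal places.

0.200

First analyser (S_x): P(|-x⟩) = |⟨-x|ψ⟩|² = 16/20.
After stage 1 the state is |-x⟩; P(|+y⟩) = |⟨+y|-x⟩|² = 1/2.
After stage 2 the state is |+y⟩; P(|-x⟩) = |⟨-x|+y⟩|² = 1/2.
Joint probability = 16/20 × 1/2 × 1/2 = 0.200.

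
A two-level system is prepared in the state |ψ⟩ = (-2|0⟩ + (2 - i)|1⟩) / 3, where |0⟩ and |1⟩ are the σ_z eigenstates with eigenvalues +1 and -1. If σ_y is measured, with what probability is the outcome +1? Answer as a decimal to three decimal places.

0.722

|+y⟩ = (|0⟩ + i|1⟩)/√2, so ⟨+y|ψ⟩ = (-3 - 2i) / (√2·3).
P = |-3 - 2i|² / 18 = 13/18.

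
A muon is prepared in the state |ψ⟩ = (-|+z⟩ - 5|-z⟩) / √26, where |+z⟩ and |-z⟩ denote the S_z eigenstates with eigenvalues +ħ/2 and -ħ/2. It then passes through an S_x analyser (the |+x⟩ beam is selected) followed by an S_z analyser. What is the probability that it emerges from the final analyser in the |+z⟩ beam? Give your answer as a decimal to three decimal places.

0.346

First analyser (S_x): P(|+x⟩) = |⟨+x|ψ⟩|² = 36/52.
After stage 1 the state is |+x⟩; P(|+z⟩) = |⟨+z|+x⟩|² = 1/2.
Joint probability = 36/52 × 1/2 = 0.346.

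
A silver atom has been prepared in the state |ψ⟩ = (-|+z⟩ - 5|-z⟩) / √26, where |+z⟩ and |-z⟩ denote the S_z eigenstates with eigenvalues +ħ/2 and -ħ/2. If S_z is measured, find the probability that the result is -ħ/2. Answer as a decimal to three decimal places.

0.962

The -ħ/2 outcome corresponds to |-z⟩. Its amplitude in |ψ⟩ is -5/√26.
P = |-5|² / 26 = 25/26.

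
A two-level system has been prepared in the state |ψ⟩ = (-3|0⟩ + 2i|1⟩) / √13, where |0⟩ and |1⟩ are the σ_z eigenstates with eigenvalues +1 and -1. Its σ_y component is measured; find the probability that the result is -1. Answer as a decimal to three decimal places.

|-y⟩ = (|0⟩ - i|1⟩)/√2, so ⟨-y|ψ⟩ = (-5) / (√2·√13).
P = |-5|² / 26 = 25/26.

0.962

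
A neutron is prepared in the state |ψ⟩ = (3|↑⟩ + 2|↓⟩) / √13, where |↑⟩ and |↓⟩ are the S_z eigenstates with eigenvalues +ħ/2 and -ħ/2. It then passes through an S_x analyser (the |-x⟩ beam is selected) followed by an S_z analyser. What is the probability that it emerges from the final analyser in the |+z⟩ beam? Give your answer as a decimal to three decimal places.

First analyser (S_x): P(|-x⟩) = |⟨-x|ψ⟩|² = 1/26.
After stage 1 the state is |-x⟩; P(|+z⟩) = |⟨+z|-x⟩|² = 1/2.
Joint probability = 1/26 × 1/2 = 0.019.

0.019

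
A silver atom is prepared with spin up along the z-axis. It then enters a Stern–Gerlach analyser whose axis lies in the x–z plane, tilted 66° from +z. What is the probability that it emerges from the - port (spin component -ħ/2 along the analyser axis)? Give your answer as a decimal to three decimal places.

0.297

For spin-½, the probability of finding spin-up along an axis at angle θ to the initial spin direction is cos²(θ/2); spin-down is sin²(θ/2).
θ = 66°, so P = sin²(33°) ≈ 0.297.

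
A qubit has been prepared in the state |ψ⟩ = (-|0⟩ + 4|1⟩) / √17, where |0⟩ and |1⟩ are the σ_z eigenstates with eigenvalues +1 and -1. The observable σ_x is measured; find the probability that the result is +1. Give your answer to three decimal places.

|+x⟩ = (|0⟩ + |1⟩)/√2, so ⟨+x|ψ⟩ = (3) / (√2·√17).
P = |3|² / 34 = 9/34.

0.265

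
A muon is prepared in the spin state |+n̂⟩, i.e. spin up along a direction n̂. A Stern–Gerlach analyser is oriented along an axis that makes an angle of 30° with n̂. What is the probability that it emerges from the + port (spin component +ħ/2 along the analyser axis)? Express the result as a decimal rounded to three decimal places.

0.933

For spin-½, the probability of finding spin-up along an axis at angle θ to the initial spin direction is cos²(θ/2); spin-down is sin²(θ/2).
θ = 30°, so P = cos²(15°) ≈ 0.933.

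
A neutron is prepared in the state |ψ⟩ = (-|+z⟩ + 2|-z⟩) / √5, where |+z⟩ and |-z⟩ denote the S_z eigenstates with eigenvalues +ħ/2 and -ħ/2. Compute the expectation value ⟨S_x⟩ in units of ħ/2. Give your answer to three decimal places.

-0.800

⟨σ_x⟩ = 2 Re(a* b)/(|a|²+|b|²) with a = -1, b = 2.
a* b = -2, so ⟨σ_x⟩ = -4/5.
⟨S_x⟩ = (ħ/2)·⟨σ_x⟩.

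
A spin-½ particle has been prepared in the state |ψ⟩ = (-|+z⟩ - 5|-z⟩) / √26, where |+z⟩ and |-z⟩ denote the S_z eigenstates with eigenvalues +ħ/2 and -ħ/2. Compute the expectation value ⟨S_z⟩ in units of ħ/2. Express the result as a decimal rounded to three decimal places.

⟨σ_z⟩ = |a|² - |b|² divided by |a|²+|b|², with a, b the |+z⟩, |-z⟩ amplitudes.
= (1 - 25)/26 = -24/26.
⟨S_z⟩ = (ħ/2)·⟨σ_z⟩.

-0.923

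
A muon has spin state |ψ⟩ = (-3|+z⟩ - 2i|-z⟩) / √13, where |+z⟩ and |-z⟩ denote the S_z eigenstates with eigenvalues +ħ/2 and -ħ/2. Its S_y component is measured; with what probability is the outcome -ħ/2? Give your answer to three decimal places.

0.038

|-y⟩ = (|+z⟩ - i|-z⟩)/√2, so ⟨-y|ψ⟩ = (-1) / (√2·√13).
P = |-1|² / 26 = 1/26.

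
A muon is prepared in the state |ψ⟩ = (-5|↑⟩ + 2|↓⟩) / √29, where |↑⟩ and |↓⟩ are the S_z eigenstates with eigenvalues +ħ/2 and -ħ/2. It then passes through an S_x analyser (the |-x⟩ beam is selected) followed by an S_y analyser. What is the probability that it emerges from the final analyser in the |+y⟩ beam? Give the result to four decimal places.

0.4224

First analyser (S_x): P(|-x⟩) = |⟨-x|ψ⟩|² = 49/58.
After stage 1 the state is |-x⟩; P(|+y⟩) = |⟨+y|-x⟩|² = 1/2.
Joint probability = 49/58 × 1/2 = 0.4224.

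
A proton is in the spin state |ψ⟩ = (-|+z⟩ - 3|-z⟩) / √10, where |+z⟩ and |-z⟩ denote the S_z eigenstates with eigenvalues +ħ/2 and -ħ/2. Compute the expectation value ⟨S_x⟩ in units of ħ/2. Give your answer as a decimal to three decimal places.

0.600

⟨σ_x⟩ = 2 Re(a* b)/(|a|²+|b|²) with a = -1, b = -3.
a* b = 3, so ⟨σ_x⟩ = 6/10.
⟨S_x⟩ = (ħ/2)·⟨σ_x⟩.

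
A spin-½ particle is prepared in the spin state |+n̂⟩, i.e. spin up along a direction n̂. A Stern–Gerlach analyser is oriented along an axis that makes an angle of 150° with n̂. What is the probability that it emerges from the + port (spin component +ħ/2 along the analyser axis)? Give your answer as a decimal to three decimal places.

0.067

For spin-½, the probability of finding spin-up along an axis at angle θ to the initial spin direction is cos²(θ/2); spin-down is sin²(θ/2).
θ = 150°, so P = cos²(75°) ≈ 0.067.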